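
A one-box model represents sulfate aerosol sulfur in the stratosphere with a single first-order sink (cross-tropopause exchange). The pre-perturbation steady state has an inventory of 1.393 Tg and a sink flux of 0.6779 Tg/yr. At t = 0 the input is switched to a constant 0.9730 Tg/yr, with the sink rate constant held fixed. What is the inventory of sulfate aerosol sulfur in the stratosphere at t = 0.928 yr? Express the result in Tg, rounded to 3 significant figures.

The sink rate constant is k = F₀/M₀ = 0.6779/1.393 = 0.4866 yr⁻¹.
Solving dM/dt = F₁ − kM with M(0) = M₀ gives M(t) = F₁/k + (M₀ − F₁/k)·e^(−kt).
F₁/k = 0.9730/0.4866 = 1.9994 Tg; kt = 0.4866 × 0.928 = 0.4516, e^(−kt) = 0.6366.
M(0.928) = 1.9994 + (1.393 − 1.9994) × 0.6366 = 1.9994 − 0.3860 = 1.6134 Tg.

1.61 Tg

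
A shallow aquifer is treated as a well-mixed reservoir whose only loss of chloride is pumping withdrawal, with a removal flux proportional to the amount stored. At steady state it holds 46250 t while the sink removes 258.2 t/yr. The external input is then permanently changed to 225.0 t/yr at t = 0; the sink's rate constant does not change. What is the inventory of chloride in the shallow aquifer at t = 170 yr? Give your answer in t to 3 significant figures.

42600 t

Residence time τ = M₀/F₀ = 179.1 yr. The eventual steady state is M_∞ = M₀·(F₁/F₀) = 46250 × 225.0/258.2 = 40303 t.
The anomaly ΔM(t) = M(t) − M_∞ decays as ΔM₀·e^(−t/τ) with ΔM₀ = 46250 − 40303 = 5947 t.
At t = 170 yr, e^(−t/τ) = e^(−0.9491) = 0.3871, so ΔM = 2302 t and M = 40303 + 2302 = 42605 t.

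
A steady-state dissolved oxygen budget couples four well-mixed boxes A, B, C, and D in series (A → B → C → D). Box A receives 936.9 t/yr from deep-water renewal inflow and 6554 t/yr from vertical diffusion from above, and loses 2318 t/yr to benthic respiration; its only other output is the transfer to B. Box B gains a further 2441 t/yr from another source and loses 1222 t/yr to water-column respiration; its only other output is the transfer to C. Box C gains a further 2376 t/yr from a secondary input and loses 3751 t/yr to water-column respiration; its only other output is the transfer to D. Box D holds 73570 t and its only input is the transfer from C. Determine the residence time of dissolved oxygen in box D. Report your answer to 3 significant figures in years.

14.7 yr

Box A: F(A→B) = (936.9 + 6554) − 2318 = 5172.9 t/yr.
Box B: F(B→C) = (5172.9 + 2441) − 1222 = 6391.9 t/yr.
Box C: F(C→D) = (6391.9 + 2376) − 3751 = 5016.9 t/yr.
Box D throughput = its input = 5016.9 t/yr; τ = 73570 / 5016.9 = 14.66 yr.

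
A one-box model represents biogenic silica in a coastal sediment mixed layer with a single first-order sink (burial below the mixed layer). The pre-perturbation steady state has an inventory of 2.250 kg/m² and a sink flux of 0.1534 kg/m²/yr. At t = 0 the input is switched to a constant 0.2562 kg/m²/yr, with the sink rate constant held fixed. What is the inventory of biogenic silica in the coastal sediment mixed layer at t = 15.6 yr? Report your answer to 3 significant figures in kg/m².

τ = M₀/F₀ = 2.250/0.1534 = 14.67 yr; rate constant k = 1/τ.
New steady state M_∞ = F₁/k = F₁·τ = 0.2562 × 14.67 = 3.7578 kg/m².
M(t) = M_∞ + (M₀ − M_∞)·e^(−t/τ); t/τ = 15.6/14.67 = 1.064, so e^(−t/τ) = 0.3452.
M(t) = 3.7578 − 1.508 × 0.3452 = 3.2373 kg/m².

3.24 kg/m²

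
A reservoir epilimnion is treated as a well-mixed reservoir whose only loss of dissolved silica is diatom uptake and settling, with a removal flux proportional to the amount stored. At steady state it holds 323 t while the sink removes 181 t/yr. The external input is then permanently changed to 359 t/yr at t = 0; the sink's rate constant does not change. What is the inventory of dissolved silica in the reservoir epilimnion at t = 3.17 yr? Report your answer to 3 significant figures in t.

587 t

τ = M₀/F₀ = 323/181 = 1.785 yr; rate constant k = 1/τ.
New steady state M_∞ = F₁/k = F₁·τ = 359 × 1.785 = 640.65 t.
M(t) = M_∞ + (M₀ − M_∞)·e^(−t/τ); t/τ = 3.17/1.785 = 1.776, so e^(−t/τ) = 0.1693.
M(t) = 640.65 − 317.6 × 0.1693 = 586.88 t.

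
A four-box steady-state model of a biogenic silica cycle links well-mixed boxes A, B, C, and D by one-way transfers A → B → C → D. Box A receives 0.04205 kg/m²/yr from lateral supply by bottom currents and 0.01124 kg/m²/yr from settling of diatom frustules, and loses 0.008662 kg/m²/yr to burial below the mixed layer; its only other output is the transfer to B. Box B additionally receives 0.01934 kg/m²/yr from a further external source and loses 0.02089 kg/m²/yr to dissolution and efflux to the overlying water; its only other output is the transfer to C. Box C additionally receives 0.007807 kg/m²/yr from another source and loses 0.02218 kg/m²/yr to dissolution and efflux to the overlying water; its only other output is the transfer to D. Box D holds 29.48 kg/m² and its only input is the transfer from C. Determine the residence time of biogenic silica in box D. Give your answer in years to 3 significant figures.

Box A: F(A→B) = (0.04205 + 0.01124) − 0.008662 = 0.044628 kg/m²/yr.
Box B: F(B→C) = (0.044628 + 0.01934) − 0.02089 = 0.043078 kg/m²/yr.
Box C: F(C→D) = (0.043078 + 0.007807) − 0.02218 = 0.028705 kg/m²/yr.
Box D throughput = its input = 0.028705 kg/m²/yr; τ = 29.48 / 0.028705 = 1027 yr.

1030 yr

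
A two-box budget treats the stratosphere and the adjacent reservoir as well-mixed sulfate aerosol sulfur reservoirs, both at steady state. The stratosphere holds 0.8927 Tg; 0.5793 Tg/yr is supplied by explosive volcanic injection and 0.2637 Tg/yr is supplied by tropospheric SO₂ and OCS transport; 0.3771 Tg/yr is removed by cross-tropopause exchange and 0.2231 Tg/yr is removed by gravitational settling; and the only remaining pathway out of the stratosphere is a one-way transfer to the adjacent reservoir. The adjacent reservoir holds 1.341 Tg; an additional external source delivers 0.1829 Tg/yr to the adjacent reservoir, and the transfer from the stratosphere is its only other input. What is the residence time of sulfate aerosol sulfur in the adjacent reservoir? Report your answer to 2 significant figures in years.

Balance the stratosphere: ΣF_in = 0.5793 + 0.2637 = 0.84300 Tg/yr.
Transfer to the adjacent reservoir = ΣF_in − (0.3771 + 0.2231) = 0.24280 Tg/yr.
Total input to the adjacent reservoir = 0.24280 + 0.1829 = 0.42570 Tg/yr; at steady state this equals its total output.
τ = M / F = 1.341 / 0.42570 = 3.150 yr.

3.2 yr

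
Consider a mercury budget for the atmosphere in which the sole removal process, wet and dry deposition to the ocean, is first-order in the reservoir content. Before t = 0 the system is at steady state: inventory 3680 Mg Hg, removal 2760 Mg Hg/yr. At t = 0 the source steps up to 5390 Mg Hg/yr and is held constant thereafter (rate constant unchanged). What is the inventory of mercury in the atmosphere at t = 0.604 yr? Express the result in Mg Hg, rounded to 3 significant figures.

4960 Mg Hg

The sink rate constant is k = F₀/M₀ = 2760/3680 = 0.7500 yr⁻¹.
Solving dM/dt = F₁ − kM with M(0) = M₀ gives M(t) = F₁/k + (M₀ − F₁/k)·e^(−kt).
F₁/k = 5390/0.7500 = 7186.7 Mg Hg; kt = 0.7500 × 0.604 = 0.4530, e^(−kt) = 0.6357.
M(0.604) = 7186.7 + (3680 − 7186.7) × 0.6357 = 7186.7 − 2229 = 4957.4 Mg Hg.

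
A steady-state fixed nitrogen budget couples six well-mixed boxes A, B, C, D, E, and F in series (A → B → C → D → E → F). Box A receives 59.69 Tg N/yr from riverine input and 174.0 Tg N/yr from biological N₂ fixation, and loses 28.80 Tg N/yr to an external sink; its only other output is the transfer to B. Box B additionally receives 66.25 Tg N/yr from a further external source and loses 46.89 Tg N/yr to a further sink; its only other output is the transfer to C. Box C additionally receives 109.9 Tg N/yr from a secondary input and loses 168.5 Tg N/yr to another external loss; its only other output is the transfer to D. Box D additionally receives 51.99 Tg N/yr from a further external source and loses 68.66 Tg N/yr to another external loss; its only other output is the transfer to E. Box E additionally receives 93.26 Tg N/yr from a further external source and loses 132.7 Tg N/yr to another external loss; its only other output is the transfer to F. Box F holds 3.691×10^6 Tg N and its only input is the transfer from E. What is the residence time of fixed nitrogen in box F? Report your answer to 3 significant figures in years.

33700 yr

Box A: F(A→B) = (59.69 + 174.0) − 28.80 = 204.89 Tg N/yr.
Box B: F(B→C) = (204.89 + 66.25) − 46.89 = 224.25 Tg N/yr.
Box C: F(C→D) = (224.25 + 109.9) − 168.5 = 165.65 Tg N/yr.
Box D: F(D→E) = (165.65 + 51.99) − 68.66 = 148.98 Tg N/yr.
Box E: F(E→F) = (148.98 + 93.26) − 132.7 = 109.54 Tg N/yr.
Box F throughput = its input = 109.54 Tg N/yr; τ = 3.691×10^6 / 109.54 = 33700 yr.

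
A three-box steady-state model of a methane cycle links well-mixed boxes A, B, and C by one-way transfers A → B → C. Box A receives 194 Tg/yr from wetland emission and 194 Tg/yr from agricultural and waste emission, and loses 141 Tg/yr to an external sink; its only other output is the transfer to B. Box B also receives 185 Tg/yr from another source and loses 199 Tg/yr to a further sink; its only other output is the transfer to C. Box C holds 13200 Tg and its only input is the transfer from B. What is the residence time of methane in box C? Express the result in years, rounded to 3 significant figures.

Box A: F(A→B) = (194 + 194) − 141 = 247.00 Tg/yr.
Box B: F(B→C) = (247.00 + 185) − 199 = 233.00 Tg/yr.
Box C throughput = its input = 233.00 Tg/yr; τ = 13200 / 233.00 = 56.65 yr.

56.7 yr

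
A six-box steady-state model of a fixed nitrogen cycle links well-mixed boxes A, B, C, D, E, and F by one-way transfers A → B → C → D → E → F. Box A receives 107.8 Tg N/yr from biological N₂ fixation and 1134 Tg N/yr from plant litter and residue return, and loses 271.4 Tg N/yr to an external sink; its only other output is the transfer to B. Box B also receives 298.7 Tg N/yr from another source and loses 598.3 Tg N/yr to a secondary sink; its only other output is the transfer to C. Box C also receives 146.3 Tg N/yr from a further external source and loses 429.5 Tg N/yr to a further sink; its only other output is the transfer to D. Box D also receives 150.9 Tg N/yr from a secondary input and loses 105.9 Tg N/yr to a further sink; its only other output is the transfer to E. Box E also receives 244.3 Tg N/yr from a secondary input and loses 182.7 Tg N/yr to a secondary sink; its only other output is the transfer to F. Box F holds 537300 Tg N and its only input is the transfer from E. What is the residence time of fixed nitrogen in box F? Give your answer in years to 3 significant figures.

1090 yr

Box A: F(A→B) = (107.8 + 1134) − 271.4 = 970.40 Tg N/yr.
Box B: F(B→C) = (970.40 + 298.7) − 598.3 = 670.80 Tg N/yr.
Box C: F(C→D) = (670.80 + 146.3) − 429.5 = 387.60 Tg N/yr.
Box D: F(D→E) = (387.60 + 150.9) − 105.9 = 432.60 Tg N/yr.
Box E: F(E→F) = (432.60 + 244.3) − 182.7 = 494.20 Tg N/yr.
Box F throughput = its input = 494.20 Tg N/yr; τ = 537300 / 494.20 = 1087 yr.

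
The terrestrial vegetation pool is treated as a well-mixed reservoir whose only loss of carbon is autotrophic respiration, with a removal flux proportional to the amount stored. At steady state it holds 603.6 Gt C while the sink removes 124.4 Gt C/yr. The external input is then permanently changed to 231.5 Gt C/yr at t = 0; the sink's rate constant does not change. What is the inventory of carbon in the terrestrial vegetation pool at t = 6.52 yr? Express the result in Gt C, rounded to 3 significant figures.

988 Gt C

The sink rate constant is k = F₀/M₀ = 124.4/603.6 = 0.2061 yr⁻¹.
Solving dM/dt = F₁ − kM with M(0) = M₀ gives M(t) = F₁/k + (M₀ − F₁/k)·e^(−kt).
F₁/k = 231.5/0.2061 = 1123.3 Gt C; kt = 0.2061 × 6.52 = 1.344, e^(−kt) = 0.2609.
M(6.52) = 1123.3 + (603.6 − 1123.3) × 0.2609 = 1123.3 − 135.6 = 987.70 Gt C.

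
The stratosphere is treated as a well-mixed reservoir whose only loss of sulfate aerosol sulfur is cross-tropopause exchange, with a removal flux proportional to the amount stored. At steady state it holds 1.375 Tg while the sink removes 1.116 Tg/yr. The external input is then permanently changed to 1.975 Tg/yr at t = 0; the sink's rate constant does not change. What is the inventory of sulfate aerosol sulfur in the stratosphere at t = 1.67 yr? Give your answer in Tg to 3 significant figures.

2.16 Tg

The sink rate constant is k = F₀/M₀ = 1.116/1.375 = 0.8116 yr⁻¹.
Solving dM/dt = F₁ − kM with M(0) = M₀ gives M(t) = F₁/k + (M₀ − F₁/k)·e^(−kt).
F₁/k = 1.975/0.8116 = 2.4334 Tg; kt = 0.8116 × 1.67 = 1.355, e^(−kt) = 0.2578.
M(1.67) = 2.4334 + (1.375 − 2.4334) × 0.2578 = 2.4334 − 0.2729 = 2.1605 Tg.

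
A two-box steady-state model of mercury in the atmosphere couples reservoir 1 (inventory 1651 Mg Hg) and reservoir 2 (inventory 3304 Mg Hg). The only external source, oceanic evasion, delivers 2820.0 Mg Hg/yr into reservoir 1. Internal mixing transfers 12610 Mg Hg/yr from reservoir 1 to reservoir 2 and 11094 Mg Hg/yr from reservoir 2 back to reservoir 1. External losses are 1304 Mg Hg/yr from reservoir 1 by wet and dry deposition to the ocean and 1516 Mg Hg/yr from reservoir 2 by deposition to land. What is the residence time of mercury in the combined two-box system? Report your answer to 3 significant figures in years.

1.76 yr

Treat the two boxes together as one reservoir: the mixing fluxes between them are internal recycling, so τ = ΣM / Σ(external losses).
M_total = 1651 + 3304 = 4955.0 Mg Hg.
ΣF_external_out = 1304 + 1516 = 2820.0 Mg Hg/yr.
τ = M_total / ΣF_ext = 4955.0 / 2820.0 = 1.757 yr.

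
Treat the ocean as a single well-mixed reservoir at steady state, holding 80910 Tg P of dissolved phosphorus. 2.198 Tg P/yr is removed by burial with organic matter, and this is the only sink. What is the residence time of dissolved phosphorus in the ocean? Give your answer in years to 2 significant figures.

τ = M / F = 80910 / 2.198 = 36810 yr.

37000 yr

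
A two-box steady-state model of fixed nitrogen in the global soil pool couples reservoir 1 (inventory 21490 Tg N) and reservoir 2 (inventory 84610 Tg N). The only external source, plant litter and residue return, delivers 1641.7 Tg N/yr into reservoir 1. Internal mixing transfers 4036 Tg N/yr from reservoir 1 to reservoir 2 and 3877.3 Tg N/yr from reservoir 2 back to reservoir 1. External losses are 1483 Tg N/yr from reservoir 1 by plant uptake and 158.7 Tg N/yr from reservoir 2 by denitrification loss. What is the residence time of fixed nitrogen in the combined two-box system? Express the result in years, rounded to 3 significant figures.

64.6 yr

For the system as a whole, the A↔B exchange is internal and contributes nothing to the throughput; only the external sinks remove mass.
M_total = 21490 + 84610 = 106100 Tg N.
ΣF_external_out = 1483 + 158.7 = 1641.7 Tg N/yr.
τ = M_total / ΣF_ext = 106100 / 1641.7 = 64.63 yr.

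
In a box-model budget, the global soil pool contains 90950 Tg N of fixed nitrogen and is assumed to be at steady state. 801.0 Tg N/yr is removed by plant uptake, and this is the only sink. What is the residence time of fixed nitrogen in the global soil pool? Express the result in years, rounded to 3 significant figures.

114 yr

τ = M / F = 90950 / 801.0 = 113.5 yr.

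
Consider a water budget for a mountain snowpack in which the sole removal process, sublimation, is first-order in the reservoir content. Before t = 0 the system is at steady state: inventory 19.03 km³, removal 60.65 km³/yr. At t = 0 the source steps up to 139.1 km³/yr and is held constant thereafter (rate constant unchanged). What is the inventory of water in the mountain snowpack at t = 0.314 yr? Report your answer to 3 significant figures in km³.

τ = M₀/F₀ = 19.03/60.65 = 0.3138 yr; rate constant k = 1/τ.
New steady state M_∞ = F₁/k = F₁·τ = 139.1 × 0.3138 = 43.645 km³.
M(t) = M_∞ + (M₀ − M_∞)·e^(−t/τ); t/τ = 0.314/0.3138 = 1.001, so e^(−t/τ) = 0.3676.
M(t) = 43.645 − 24.62 × 0.3676 = 34.596 km³.

34.6 km³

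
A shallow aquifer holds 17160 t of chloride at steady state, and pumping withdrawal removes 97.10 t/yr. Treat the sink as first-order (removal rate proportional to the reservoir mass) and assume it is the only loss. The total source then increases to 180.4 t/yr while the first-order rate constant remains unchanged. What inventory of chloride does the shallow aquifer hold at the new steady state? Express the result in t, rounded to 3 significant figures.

Rate constant k = F/M = 97.10 / 17160 = 0.005659 yr⁻¹.
At the new steady state, source = k·M_new ⇒ M_new = 180.4 / 0.005659 = 31880 t.
(Equivalently M_new = M × F_new/F_old = 17160 × 180.4/97.10.)

31900 t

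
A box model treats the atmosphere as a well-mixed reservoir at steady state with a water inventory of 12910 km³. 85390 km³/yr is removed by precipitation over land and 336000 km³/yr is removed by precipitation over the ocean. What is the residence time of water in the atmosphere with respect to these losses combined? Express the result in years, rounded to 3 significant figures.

Total removal = 85390 + 336000 = 421390 km³/yr.
τ = M / ΣF_out = 12910 / 421390 = 0.03064 yr.

0.0306 yr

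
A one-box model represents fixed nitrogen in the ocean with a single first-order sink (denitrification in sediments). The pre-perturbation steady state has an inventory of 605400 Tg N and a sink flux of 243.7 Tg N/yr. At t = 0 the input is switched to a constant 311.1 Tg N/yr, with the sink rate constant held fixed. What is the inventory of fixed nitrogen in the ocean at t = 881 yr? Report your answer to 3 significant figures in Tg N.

τ = M₀/F₀ = 605400/243.7 = 2484 yr; rate constant k = 1/τ.
New steady state M_∞ = F₁/k = F₁·τ = 311.1 × 2484 = 772840 Tg N.
M(t) = M_∞ + (M₀ − M_∞)·e^(−t/τ); t/τ = 881/2484 = 0.3546, so e^(−t/τ) = 0.7014.
M(t) = 772840 − 167400 × 0.7014 = 655390 Tg N.

655000 Tg N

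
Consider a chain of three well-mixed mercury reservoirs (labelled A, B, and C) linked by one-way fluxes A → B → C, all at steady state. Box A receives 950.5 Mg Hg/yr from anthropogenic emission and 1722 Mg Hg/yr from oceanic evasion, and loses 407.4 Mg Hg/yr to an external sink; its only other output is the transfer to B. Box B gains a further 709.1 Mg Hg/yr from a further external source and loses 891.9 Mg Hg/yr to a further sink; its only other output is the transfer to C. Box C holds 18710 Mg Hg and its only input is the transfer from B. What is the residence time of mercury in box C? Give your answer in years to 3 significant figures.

Box A: F(A→B) = (950.5 + 1722) − 407.4 = 2265.1 Mg Hg/yr.
Box B: F(B→C) = (2265.1 + 709.1) − 891.9 = 2082.3 Mg Hg/yr.
Box C throughput = its input = 2082.3 Mg Hg/yr; τ = 18710 / 2082.3 = 8.985 yr.

8.99 yr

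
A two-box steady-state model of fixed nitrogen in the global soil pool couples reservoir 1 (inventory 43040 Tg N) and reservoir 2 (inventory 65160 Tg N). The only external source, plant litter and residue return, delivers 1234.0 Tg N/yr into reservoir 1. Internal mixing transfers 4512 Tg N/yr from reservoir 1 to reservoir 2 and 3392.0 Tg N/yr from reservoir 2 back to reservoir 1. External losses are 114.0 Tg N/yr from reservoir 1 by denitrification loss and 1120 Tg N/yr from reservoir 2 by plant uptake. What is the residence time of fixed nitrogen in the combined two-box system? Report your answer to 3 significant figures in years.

87.7 yr

Residence time in the combined system uses the total inventory and the total *external* removal — internal exchanges between the two boxes cancel.
M_total = 43040 + 65160 = 108200 Tg N.
ΣF_external_out = 114.0 + 1120 = 1234.0 Tg N/yr.
τ = M_total / ΣF_ext = 108200 / 1234.0 = 87.68 yr.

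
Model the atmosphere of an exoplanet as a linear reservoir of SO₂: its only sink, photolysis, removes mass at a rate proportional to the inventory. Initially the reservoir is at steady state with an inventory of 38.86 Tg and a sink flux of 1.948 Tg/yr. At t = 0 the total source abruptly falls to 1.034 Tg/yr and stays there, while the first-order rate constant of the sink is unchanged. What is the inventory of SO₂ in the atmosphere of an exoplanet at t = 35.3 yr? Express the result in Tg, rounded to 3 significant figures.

23.7 Tg

Residence time τ = M₀/F₀ = 19.95 yr. The eventual steady state is M_∞ = M₀·(F₁/F₀) = 38.86 × 1.034/1.948 = 20.627 Tg.
The anomaly ΔM(t) = M(t) − M_∞ decays as ΔM₀·e^(−t/τ) with ΔM₀ = 38.86 − 20.627 = 18.23 Tg.
At t = 35.3 yr, e^(−t/τ) = e^(−1.770) = 0.1704, so ΔM = 3.107 Tg and M = 20.627 + 3.107 = 23.734 Tg.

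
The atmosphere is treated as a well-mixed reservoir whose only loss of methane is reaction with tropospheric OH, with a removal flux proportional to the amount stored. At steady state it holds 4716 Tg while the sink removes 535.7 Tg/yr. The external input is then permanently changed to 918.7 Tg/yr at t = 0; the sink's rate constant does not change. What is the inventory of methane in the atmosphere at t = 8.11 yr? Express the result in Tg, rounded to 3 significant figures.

τ = M₀/F₀ = 4716/535.7 = 8.803 yr; rate constant k = 1/τ.
New steady state M_∞ = F₁/k = F₁·τ = 918.7 × 8.803 = 8087.7 Tg.
M(t) = M_∞ + (M₀ − M_∞)·e^(−t/τ); t/τ = 8.11/8.803 = 0.9212, so e^(−t/τ) = 0.3980.
M(t) = 8087.7 − 3372 × 0.3980 = 6745.7 Tg.

6750 Tg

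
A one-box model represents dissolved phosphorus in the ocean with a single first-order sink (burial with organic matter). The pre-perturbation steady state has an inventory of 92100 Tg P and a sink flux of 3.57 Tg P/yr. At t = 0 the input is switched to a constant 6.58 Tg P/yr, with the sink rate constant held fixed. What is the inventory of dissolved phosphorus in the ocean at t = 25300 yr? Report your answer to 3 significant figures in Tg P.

τ = M₀/F₀ = 92100/3.57 = 25800 yr; rate constant k = 1/τ.
New steady state M_∞ = F₁/k = F₁·τ = 6.58 × 25800 = 169750 Tg P.
M(t) = M_∞ + (M₀ − M_∞)·e^(−t/τ); t/τ = 25300/25800 = 0.9807, so e^(−t/τ) = 0.3751.
M(t) = 169750 − 77650 × 0.3751 = 140630 Tg P.

141000 Tg P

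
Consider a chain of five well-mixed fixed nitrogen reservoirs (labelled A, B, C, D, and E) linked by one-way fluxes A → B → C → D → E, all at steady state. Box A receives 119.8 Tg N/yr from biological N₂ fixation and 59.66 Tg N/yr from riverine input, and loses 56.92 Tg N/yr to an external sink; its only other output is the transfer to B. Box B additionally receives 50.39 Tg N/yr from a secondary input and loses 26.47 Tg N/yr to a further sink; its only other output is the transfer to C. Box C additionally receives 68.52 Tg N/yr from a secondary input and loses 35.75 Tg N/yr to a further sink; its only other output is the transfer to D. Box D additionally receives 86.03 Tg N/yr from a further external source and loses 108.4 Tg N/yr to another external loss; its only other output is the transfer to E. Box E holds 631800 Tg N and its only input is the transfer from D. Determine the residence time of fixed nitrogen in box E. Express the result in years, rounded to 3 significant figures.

4030 yr

Box A: F(A→B) = (119.8 + 59.66) − 56.92 = 122.54 Tg N/yr.
Box B: F(B→C) = (122.54 + 50.39) − 26.47 = 146.46 Tg N/yr.
Box C: F(C→D) = (146.46 + 68.52) − 35.75 = 179.23 Tg N/yr.
Box D: F(D→E) = (179.23 + 86.03) − 108.4 = 156.86 Tg N/yr.
Box E throughput = its input = 156.86 Tg N/yr; τ = 631800 / 156.86 = 4028 yr.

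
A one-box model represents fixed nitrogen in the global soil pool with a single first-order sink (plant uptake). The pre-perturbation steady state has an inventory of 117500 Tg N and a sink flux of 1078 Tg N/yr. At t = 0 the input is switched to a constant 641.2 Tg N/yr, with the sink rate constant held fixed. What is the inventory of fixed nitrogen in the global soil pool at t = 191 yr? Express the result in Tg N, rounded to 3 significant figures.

τ = M₀/F₀ = 117500/1078 = 109.0 yr; rate constant k = 1/τ.
New steady state M_∞ = F₁/k = F₁·τ = 641.2 × 109.0 = 69890 Tg N.
M(t) = M_∞ + (M₀ − M_∞)·e^(−t/τ); t/τ = 191/109.0 = 1.752, so e^(−t/τ) = 0.1734.
M(t) = 69890 + 47610 × 0.1734 = 78144 Tg N.

78100 Tg N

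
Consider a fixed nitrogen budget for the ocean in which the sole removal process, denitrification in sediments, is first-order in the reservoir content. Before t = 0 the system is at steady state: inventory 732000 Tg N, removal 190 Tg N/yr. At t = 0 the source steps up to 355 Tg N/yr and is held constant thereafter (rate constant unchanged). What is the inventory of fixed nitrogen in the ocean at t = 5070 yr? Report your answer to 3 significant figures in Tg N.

1.20×10^6 Tg N

Residence time τ = M₀/F₀ = 3853 yr. The eventual steady state is M_∞ = M₀·(F₁/F₀) = 732000 × 355/190 = 1.3677×10^6 Tg N.
The anomaly ΔM(t) = M(t) − M_∞ decays as ΔM₀·e^(−t/τ) with ΔM₀ = 732000 − 1.3677×10^6 = −635700 Tg N.
At t = 5070 yr, e^(−t/τ) = e^(−1.316) = 0.2682, so ΔM = −170500 Tg N and M = 1.3677×10^6 − 170500 = 1.1972×10^6 Tg N.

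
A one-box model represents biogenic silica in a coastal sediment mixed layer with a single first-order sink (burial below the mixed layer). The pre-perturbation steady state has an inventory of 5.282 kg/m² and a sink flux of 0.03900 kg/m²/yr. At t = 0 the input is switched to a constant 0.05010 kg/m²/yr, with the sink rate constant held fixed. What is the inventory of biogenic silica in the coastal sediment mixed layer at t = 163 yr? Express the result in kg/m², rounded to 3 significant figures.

6.33 kg/m²

τ = M₀/F₀ = 5.282/0.03900 = 135.4 yr; rate constant k = 1/τ.
New steady state M_∞ = F₁/k = F₁·τ = 0.05010 × 135.4 = 6.7853 kg/m².
M(t) = M_∞ + (M₀ − M_∞)·e^(−t/τ); t/τ = 163/135.4 = 1.204, so e^(−t/τ) = 0.3001.
M(t) = 6.7853 − 1.503 × 0.3001 = 6.3341 kg/m².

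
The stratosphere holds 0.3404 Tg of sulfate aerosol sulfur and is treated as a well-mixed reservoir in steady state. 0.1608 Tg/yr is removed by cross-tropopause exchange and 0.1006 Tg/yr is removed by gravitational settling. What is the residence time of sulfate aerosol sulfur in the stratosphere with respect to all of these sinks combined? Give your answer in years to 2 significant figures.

Total removal flux = 0.1608 + 0.1006 = 0.26140 Tg/yr.
τ = M / ΣF_out = 0.3404 / 0.26140 = 1.302 yr.

1.3 yr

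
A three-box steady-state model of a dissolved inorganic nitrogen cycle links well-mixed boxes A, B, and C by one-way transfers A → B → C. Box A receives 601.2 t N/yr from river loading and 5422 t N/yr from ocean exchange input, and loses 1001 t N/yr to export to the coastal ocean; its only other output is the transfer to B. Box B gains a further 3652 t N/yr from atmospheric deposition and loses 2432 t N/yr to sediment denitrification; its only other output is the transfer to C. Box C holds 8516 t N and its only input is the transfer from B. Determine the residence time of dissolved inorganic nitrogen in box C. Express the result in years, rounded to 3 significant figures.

1.36 yr

Box A: F(A→B) = (601.2 + 5422) − 1001 = 5022.2 t N/yr.
Box B: F(B→C) = (5022.2 + 3652) − 2432 = 6242.2 t N/yr.
Box C throughput = its input = 6242.2 t N/yr; τ = 8516 / 6242.2 = 1.364 yr.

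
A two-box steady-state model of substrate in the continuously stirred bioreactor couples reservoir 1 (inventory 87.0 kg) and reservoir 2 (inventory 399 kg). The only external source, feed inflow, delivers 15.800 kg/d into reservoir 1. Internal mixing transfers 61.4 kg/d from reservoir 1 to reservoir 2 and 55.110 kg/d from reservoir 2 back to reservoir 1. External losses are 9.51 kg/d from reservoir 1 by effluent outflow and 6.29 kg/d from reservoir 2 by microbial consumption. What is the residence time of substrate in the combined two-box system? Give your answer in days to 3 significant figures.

For the system as a whole, the A↔B exchange is internal and contributes nothing to the throughput; only the external sinks remove mass.
M_total = 87.0 + 399 = 486.00 kg.
ΣF_external_out = 9.51 + 6.29 = 15.800 kg/d.
τ = M_total / ΣF_ext = 486.00 / 15.800 = 30.76 d.

30.8 d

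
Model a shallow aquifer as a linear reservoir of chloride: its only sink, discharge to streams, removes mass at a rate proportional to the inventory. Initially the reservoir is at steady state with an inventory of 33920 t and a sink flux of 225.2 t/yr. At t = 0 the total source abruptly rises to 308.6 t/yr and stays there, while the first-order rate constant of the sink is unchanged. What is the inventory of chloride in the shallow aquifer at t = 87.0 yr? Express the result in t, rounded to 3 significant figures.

39400 t

Residence time τ = M₀/F₀ = 150.6 yr. The eventual steady state is M_∞ = M₀·(F₁/F₀) = 33920 × 308.6/225.2 = 46482 t.
The anomaly ΔM(t) = M(t) − M_∞ decays as ΔM₀·e^(−t/τ) with ΔM₀ = 33920 − 46482 = −12560 t.
At t = 87.0 yr, e^(−t/τ) = e^(−0.5776) = 0.5612, so ΔM = −7050 t and M = 46482 − 7050 = 39432 t.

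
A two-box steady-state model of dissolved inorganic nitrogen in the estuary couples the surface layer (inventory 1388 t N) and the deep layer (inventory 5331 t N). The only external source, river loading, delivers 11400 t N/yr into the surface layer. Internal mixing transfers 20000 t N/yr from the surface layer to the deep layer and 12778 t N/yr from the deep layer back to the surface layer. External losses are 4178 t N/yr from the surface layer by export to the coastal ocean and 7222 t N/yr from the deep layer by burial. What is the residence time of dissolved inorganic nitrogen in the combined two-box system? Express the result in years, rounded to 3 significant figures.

0.589 yr

For the system as a whole, the A↔B exchange is internal and contributes nothing to the throughput; only the external sinks remove mass.
M_total = 1388 + 5331 = 6719.0 t N.
ΣF_external_out = 4178 + 7222 = 11400 t N/yr.
τ = M_total / ΣF_ext = 6719.0 / 11400 = 0.5894 yr.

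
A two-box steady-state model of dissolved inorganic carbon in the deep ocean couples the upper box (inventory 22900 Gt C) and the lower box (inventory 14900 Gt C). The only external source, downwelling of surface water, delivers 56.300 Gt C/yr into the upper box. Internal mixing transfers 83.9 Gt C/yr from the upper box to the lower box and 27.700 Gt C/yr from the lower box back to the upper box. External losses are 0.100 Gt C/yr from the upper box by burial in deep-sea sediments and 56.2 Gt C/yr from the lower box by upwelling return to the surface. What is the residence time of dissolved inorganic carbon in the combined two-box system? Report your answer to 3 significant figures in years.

For the system as a whole, the A↔B exchange is internal and contributes nothing to the throughput; only the external sinks remove mass.
M_total = 22900 + 14900 = 37800 Gt C.
ΣF_external_out = 0.100 + 56.2 = 56.300 Gt C/yr.
τ = M_total / ΣF_ext = 37800 / 56.300 = 671.4 yr.

671 yr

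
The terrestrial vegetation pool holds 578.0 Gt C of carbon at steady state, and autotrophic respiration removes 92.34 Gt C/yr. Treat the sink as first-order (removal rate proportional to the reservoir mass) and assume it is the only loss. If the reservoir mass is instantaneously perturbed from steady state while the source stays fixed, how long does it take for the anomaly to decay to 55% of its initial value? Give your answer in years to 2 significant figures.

3.7 yr

For a linear reservoir the anomaly decays as exp(−t/τ) with τ = M/F = 578.0/92.34 = 6.259 yr.
exp(−t/τ) = 0.55 ⇒ t = −τ ln(0.55) = 6.259 × 0.5978 = 3.742 yr.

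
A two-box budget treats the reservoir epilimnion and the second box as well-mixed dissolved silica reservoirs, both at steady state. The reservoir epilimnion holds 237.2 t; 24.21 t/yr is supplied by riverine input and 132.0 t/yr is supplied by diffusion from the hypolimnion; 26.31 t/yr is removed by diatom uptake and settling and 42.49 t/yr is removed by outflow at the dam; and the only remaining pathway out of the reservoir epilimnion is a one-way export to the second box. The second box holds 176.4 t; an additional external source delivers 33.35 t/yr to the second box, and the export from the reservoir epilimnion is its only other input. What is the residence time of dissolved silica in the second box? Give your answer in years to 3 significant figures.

1.46 yr

Balance the reservoir epilimnion: ΣF_in = 24.21 + 132.0 = 156.21 t/yr.
Export to the second box = ΣF_in − (26.31 + 42.49) = 87.410 t/yr.
Total input to the second box = 87.410 + 33.35 = 120.76 t/yr; at steady state this equals its total output.
τ = M / F = 176.4 / 120.76 = 1.461 yr.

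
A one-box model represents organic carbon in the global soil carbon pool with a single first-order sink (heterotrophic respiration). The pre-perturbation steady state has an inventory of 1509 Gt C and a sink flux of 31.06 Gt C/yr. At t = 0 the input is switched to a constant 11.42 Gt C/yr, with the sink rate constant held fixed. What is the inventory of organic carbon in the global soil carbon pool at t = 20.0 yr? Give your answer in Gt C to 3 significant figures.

Residence time τ = M₀/F₀ = 48.58 yr. The eventual steady state is M_∞ = M₀·(F₁/F₀) = 1509 × 11.42/31.06 = 554.82 Gt C.
The anomaly ΔM(t) = M(t) − M_∞ decays as ΔM₀·e^(−t/τ) with ΔM₀ = 1509 − 554.82 = 954.2 Gt C.
At t = 20.0 yr, e^(−t/τ) = e^(−0.4117) = 0.6625, so ΔM = 632.2 Gt C and M = 554.82 + 632.2 = 1187.0 Gt C.

1190 Gt C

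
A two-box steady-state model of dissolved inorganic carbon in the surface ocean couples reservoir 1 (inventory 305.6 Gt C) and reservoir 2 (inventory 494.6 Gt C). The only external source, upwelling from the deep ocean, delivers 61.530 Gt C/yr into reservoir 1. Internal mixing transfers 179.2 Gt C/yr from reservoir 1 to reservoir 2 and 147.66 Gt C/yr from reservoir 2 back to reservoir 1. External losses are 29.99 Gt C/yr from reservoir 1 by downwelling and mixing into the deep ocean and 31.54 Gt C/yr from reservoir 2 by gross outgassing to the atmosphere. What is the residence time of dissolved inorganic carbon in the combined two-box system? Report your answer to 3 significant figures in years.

Treat the two boxes together as one reservoir: the mixing fluxes between them are internal recycling, so τ = ΣM / Σ(external losses).
M_total = 305.6 + 494.6 = 800.20 Gt C.
ΣF_external_out = 29.99 + 31.54 = 61.530 Gt C/yr.
τ = M_total / ΣF_ext = 800.20 / 61.530 = 13.01 yr.

13.0 yr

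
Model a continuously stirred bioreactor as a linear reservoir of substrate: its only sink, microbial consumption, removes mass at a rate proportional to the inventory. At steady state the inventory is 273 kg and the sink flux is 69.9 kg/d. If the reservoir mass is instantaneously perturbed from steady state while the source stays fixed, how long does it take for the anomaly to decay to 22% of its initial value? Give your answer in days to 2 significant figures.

5.9 d

For a linear reservoir the anomaly decays as exp(−t/τ) with τ = M/F = 273/69.9 = 3.906 d.
exp(−t/τ) = 0.22 ⇒ t = −τ ln(0.22) = 3.906 × 1.514 = 5.914 d.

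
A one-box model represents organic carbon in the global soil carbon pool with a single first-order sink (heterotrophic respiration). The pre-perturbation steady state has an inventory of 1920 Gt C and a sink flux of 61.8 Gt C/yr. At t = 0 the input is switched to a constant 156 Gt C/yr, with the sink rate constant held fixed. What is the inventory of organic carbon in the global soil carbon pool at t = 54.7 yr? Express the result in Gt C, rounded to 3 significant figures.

τ = M₀/F₀ = 1920/61.8 = 31.07 yr; rate constant k = 1/τ.
New steady state M_∞ = F₁/k = F₁·τ = 156 × 31.07 = 4846.6 Gt C.
M(t) = M_∞ + (M₀ − M_∞)·e^(−t/τ); t/τ = 54.7/31.07 = 1.761, so e^(−t/τ) = 0.1719.
M(t) = 4846.6 − 2927 × 0.1719 = 4343.4 Gt C.

4340 Gt C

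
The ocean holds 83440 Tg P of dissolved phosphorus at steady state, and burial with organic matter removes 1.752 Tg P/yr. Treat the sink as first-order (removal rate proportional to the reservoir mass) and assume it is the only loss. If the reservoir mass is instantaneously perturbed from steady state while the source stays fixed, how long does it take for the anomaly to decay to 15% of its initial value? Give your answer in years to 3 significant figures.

For a linear reservoir the anomaly decays as exp(−t/τ) with τ = M/F = 83440/1.752 = 47630 yr.
exp(−t/τ) = 0.15 ⇒ t = −τ ln(0.15) = 47630 × 1.897 = 90350 yr.

90400 yr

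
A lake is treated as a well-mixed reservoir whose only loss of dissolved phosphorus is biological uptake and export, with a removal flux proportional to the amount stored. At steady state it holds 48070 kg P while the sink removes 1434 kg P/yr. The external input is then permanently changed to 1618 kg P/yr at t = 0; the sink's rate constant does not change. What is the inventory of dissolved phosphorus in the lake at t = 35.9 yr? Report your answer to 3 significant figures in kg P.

Residence time τ = M₀/F₀ = 33.52 yr. The eventual steady state is M_∞ = M₀·(F₁/F₀) = 48070 × 1618/1434 = 54238 kg P.
The anomaly ΔM(t) = M(t) − M_∞ decays as ΔM₀·e^(−t/τ) with ΔM₀ = 48070 − 54238 = −6168 kg P.
At t = 35.9 yr, e^(−t/τ) = e^(−1.071) = 0.3427, so ΔM = −2114 kg P and M = 54238 − 2114 = 52124 kg P.

52100 kg P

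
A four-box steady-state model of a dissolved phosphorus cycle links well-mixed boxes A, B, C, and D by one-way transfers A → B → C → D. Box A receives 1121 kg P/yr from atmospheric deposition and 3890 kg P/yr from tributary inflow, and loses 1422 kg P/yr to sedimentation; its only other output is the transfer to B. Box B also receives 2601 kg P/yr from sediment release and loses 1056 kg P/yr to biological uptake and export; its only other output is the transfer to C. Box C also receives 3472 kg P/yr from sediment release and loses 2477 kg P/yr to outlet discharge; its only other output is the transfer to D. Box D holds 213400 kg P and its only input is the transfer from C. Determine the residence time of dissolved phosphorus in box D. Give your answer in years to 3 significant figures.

Box A: F(A→B) = (1121 + 3890) − 1422 = 3589.0 kg P/yr.
Box B: F(B→C) = (3589.0 + 2601) − 1056 = 5134.0 kg P/yr.
Box C: F(C→D) = (5134.0 + 3472) − 2477 = 6129.0 kg P/yr.
Box D throughput = its input = 6129.0 kg P/yr; τ = 213400 / 6129.0 = 34.82 yr.

34.8 yr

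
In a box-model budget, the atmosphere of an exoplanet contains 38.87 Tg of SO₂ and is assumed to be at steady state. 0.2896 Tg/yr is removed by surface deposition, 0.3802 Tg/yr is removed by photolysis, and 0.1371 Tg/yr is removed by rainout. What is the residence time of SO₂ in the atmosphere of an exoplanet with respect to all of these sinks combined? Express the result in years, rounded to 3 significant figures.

Total removal flux = 0.2896 + 0.3802 + 0.1371 = 0.80690 Tg/yr.
τ = M / ΣF_out = 38.87 / 0.80690 = 48.17 yr.

48.2 yr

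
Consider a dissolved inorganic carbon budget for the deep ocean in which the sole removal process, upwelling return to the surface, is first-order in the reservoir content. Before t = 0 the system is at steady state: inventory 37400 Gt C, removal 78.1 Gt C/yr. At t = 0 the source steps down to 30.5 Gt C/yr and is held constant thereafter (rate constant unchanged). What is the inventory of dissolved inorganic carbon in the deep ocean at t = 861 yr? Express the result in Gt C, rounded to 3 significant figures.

The sink rate constant is k = F₀/M₀ = 78.1/37400 = 0.002088 yr⁻¹.
Solving dM/dt = F₁ − kM with M(0) = M₀ gives M(t) = F₁/k + (M₀ − F₁/k)·e^(−kt).
F₁/k = 30.5/0.002088 = 14606 Gt C; kt = 0.002088 × 861 = 1.798, e^(−kt) = 0.1656.
M(861) = 14606 + (37400 − 14606) × 0.1656 = 14606 + 3776 = 18381 Gt C.

18400 Gt C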